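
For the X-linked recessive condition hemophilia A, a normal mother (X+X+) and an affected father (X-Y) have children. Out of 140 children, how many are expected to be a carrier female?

Cross: X+X+ × X-Y
Offspring: 2 X+X-, 2 X+Y
Probability of a carrier female: 2/4 = 1/2
Expected count = 1/2 × 140 = 70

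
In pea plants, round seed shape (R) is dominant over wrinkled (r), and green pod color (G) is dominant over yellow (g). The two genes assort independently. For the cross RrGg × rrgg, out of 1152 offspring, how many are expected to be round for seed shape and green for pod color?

Dihybrid cross RrGg × rrgg — consider each gene separately:
seed shape: Rr × rr → 2 Rr, 2 rr → 2 R_ : 2 rr (out of 4)
pod color: Gg × gg → 2 Gg, 2 gg → 2 G_ : 2 gg (out of 4)
Looking for: round (R_) and green (G_)
P(round) = 2/4, P(green) = 2/4
P(both) = 2/4 × 2/4 = 4/16 = 1/4
Expected count = 1/4 × 1152 = 288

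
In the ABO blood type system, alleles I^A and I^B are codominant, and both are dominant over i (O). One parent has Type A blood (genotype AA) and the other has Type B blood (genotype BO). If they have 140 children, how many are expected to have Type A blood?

Cross: AA × BO
Possible offspring genotypes: 2 AB, 2 AO
Blood type counts: 2 Type AB, 2 Type A
Probability of Type A: 2/4 = 1/2
Expected count = 1/2 × 140 = 70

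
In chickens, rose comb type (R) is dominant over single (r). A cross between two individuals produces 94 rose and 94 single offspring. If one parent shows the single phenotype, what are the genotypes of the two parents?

Observed offspring: 94 rose, 94 single
The observed ratio simplifies to 1:1. One parent shows single, so its genotype must be rr. A 1:1 offspring split requires the other parent to be heterozygous (Rr).
Parent genotypes: rr × Rr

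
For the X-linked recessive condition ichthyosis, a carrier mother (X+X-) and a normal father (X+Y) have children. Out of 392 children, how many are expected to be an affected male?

Cross: X+X- × X+Y
Offspring: 1 X+X+, 1 X+Y, 1 X+X-, 1 X-Y
Probability of an affected male: 1/4
Expected count = 1/4 × 392 = 98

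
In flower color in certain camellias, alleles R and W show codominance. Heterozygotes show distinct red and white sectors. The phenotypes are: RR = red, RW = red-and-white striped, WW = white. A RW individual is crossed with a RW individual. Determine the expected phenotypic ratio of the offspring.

Punnett square for RW × RW:
Offspring genotypes: 1 RR, 2 RW, 1 WW
Phenotype counts: 1 red, 2 red-and-white striped, 1 white
Ratio: 1 red : 2 red-and-white striped : 1 white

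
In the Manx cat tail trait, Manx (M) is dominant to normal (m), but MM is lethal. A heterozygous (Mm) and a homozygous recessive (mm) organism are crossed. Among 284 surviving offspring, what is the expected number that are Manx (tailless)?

Cross: Mm × mm
Punnett square offspring (before lethality): 2 Mm, 2 mm
No MM offspring are produced in this cross.
Manx (tailless): 2 out of 4 → fraction 1/2
Expected count = 1/2 × 284 = 142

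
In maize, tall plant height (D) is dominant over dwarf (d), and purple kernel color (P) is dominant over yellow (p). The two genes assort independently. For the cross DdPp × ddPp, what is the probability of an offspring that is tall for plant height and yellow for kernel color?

Dihybrid cross DdPp × ddPp — consider each gene separately:
plant height: Dd × dd → 2 Dd, 2 dd → 2 D_ : 2 dd (out of 4)
kernel color: Pp × Pp → 1 PP, 2 Pp, 1 pp → 3 P_ : 1 pp (out of 4)
Looking for: tall (D_) and yellow (pp)
P(tall) = 2/4, P(yellow) = 1/4
P(both) = 2/4 × 1/4 = 2/16 = 1/8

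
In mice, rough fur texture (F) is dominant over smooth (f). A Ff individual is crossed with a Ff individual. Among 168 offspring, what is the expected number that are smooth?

Punnett square for Ff × Ff:
Offspring genotypes: 1 FF, 2 Ff, 1 ff
rough: 3, smooth: 1
smooth: 1 out of 4 → fraction 1/4
Expected count = 1/4 × 168 = 42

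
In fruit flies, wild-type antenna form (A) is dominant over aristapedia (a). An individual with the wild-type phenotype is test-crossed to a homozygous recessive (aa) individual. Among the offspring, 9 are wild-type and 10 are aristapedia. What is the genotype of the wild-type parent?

Test cross: ? × aa
Offspring: 9 wild-type, 10 aristapedia — approximately 1:1.
A 1:1 ratio in a test cross indicates the unknown parent is heterozygous (Aa).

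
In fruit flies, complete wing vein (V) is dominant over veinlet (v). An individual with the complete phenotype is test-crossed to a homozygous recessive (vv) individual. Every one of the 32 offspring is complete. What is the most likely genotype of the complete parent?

Test cross: ? × vv
All offspring are complete.
If the unknown parent were heterozygous (Vv), about half of 32 offspring would be veinlet; none are. The unknown parent is most likely homozygous dominant (VV).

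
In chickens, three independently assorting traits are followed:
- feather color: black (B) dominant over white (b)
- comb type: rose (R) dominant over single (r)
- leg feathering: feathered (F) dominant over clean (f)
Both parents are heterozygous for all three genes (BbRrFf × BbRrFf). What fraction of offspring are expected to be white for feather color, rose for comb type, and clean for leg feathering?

Trihybrid cross: BbRrFf × BbRrFf
Each trait segregates independently with a 3:1 phenotypic ratio, so each gene contributes 3/4 (dominant) or 1/4 (recessive).
Target: white (feather color), rose (comb type), clean (leg feathering)
Probability = product of independent per-trait probabilities
= 1/4 × 3/4 × 1/4 = 3/64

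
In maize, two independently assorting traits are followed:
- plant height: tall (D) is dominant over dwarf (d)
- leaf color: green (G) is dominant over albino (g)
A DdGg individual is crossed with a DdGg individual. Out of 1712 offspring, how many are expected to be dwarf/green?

Dihybrid cross DdGg × DdGg — consider each gene separately:
plant height: Dd × Dd → 1 DD, 2 Dd, 1 dd → 3 D_ : 1 dd (out of 4)
leaf color: Gg × Gg → 1 GG, 2 Gg, 1 gg → 3 G_ : 1 gg (out of 4)
Combine (counts out of 4 × 4 = 16): tall/green (D_G_) = 3×3 = 9; tall/albino (D_gg) = 3×1 = 3; dwarf/green (ddG_) = 1×3 = 3; dwarf/albino (ddgg) = 1×1 = 1
Phenotype counts (out of 16): 9 tall/green, 3 tall/albino, 3 dwarf/green, 1 dwarf/albino
dwarf/green: 3 out of 16 → fraction 3/16
Expected count = 3/16 × 1712 = 321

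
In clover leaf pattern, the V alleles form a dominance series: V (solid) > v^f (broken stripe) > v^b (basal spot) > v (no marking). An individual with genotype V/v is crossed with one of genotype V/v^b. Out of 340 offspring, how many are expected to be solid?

Cross: V/v × V/v^b
Allele dominance: V > v^f > v^b > v
Offspring genotypes: 1 V/V, 1 V/v^b, 1 V/v, 1 v^b/v
Phenotype counts: 3 solid, 1 basal spot
solid: 3 out of 4 → fraction 3/4
Expected count = 3/4 × 340 = 255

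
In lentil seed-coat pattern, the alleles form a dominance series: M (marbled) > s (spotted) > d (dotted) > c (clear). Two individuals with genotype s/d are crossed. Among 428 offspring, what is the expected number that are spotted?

Cross: s/d × s/d
Allele dominance: M > s > d > c
Offspring genotypes: 1 s/s, 2 s/d, 1 d/d
Phenotype counts: 3 spotted, 1 dotted
spotted: 3 out of 4 → fraction 3/4
Expected count = 3/4 × 428 = 321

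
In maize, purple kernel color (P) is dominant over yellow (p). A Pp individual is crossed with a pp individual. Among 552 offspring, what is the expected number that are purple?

Punnett square for Pp × pp:
Offspring genotypes: 2 Pp, 2 pp
purple: 2, yellow: 2
purple: 2 out of 4 → fraction 1/2
Expected count = 1/2 × 552 = 276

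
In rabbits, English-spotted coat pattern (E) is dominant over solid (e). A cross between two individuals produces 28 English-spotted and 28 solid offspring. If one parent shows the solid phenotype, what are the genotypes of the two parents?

Observed offspring: 28 English-spotted, 28 solid
The observed ratio simplifies to 1:1. One parent shows solid, so its genotype must be ee. A 1:1 offspring split requires the other parent to be heterozygous (Ee).
Parent genotypes: ee × Ee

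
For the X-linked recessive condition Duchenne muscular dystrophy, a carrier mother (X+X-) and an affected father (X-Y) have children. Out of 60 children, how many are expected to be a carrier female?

Cross: X+X- × X-Y
Offspring: 1 X+X-, 1 X+Y, 1 X-X-, 1 X-Y
Probability of a carrier female: 1/4
Expected count = 1/4 × 60 = 15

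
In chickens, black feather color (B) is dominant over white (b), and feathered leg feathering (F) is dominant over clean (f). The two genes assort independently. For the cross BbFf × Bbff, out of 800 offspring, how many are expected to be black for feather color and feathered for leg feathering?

Dihybrid cross BbFf × Bbff — consider each gene separately:
feather color: Bb × Bb → 1 BB, 2 Bb, 1 bb → 3 B_ : 1 bb (out of 4)
leg feathering: Ff × ff → 2 Ff, 2 ff → 2 F_ : 2 ff (out of 4)
Looking for: black (B_) and feathered (F_)
P(black) = 3/4, P(feathered) = 2/4
P(both) = 3/4 × 2/4 = 6/16 = 3/8
Expected count = 3/8 × 800 = 300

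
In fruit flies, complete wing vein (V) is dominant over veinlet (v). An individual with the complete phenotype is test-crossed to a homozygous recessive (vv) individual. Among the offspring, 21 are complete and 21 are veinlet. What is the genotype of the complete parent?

Test cross: ? × vv
Offspring: 21 complete, 21 veinlet — approximately 1:1.
A 1:1 ratio in a test cross indicates the unknown parent is heterozygous (Vv).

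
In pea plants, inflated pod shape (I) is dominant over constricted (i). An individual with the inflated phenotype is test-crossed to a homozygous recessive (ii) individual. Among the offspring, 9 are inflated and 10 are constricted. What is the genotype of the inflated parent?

Test cross: ? × ii
Offspring: 9 inflated, 10 constricted — approximately 1:1.
A 1:1 ratio in a test cross indicates the unknown parent is heterozygous (Ii).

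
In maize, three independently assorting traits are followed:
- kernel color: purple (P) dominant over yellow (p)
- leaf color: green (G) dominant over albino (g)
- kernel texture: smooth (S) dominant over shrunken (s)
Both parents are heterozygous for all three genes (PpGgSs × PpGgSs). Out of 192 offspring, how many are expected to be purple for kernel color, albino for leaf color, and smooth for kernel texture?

Trihybrid cross: PpGgSs × PpGgSs
Each trait segregates independently with a 3:1 phenotypic ratio, so each gene contributes 3/4 (dominant) or 1/4 (recessive).
Target: purple (kernel color), albino (leaf color), smooth (kernel texture)
Probability = product of independent per-trait probabilities
= 3/4 × 1/4 × 3/4 = 9/64
Expected count = 9/64 × 192 = 27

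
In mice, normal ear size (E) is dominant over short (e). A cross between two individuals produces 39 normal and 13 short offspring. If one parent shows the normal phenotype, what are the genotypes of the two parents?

Observed offspring: 39 normal, 13 short
The observed ratio simplifies to 3:1. Short (ee) offspring appear, so each parent must contribute one e allele. The parent stated to show normal carries E, so it is Ee. The other parent is then either Ee or ee: Ee × ee would give a 1:1 split, whereas Ee × Ee gives 3:1 — matching the data. So both parents are heterozygous (Ee × Ee).
Parent genotypes: Ee × Ee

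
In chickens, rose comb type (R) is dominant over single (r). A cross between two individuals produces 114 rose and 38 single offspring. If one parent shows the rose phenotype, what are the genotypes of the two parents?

Observed offspring: 114 rose, 38 single
The observed ratio simplifies to 3:1. Single (rr) offspring appear, so each parent must contribute one r allele. The parent stated to show rose carries R, so it is Rr. The other parent is then either Rr or rr: Rr × rr would give a 1:1 split, whereas Rr × Rr gives 3:1 — matching the data. So both parents are heterozygous (Rr × Rr).
Parent genotypes: Rr × Rr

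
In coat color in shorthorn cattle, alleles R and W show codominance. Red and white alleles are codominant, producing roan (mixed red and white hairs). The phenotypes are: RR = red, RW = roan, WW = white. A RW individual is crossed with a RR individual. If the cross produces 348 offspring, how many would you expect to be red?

Punnett square for RW × RR:
Offspring genotypes: 2 RR, 2 RW
Phenotype counts: 2 red, 2 roan
red: 2 out of 4 → fraction 1/2
Expected count = 1/2 × 348 = 174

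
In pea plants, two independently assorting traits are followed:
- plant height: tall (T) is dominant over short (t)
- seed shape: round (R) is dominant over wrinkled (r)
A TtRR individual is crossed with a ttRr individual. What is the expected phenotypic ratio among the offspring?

Dihybrid cross TtRR × ttRr — consider each gene separately:
plant height: Tt × tt → 2 Tt, 2 tt → 2 T_ : 2 tt (out of 4)
seed shape: RR × Rr → 2 RR, 2 Rr → 4 R_ (out of 4)
Combine (counts out of 4 × 4 = 16): tall/round (T_R_) = 2×4 = 8; short/round (ttR_) = 2×4 = 8
Phenotype counts (out of 16): 8 tall/round, 8 short/round
Ratio: 1 tall/round : 1 short/round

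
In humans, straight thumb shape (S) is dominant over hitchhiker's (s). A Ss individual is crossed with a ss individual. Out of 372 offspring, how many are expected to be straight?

Punnett square for Ss × ss:
Offspring genotypes: 2 Ss, 2 ss
straight: 2, hitchhiker's: 2
straight: 2 out of 4 → fraction 1/2
Expected count = 1/2 × 372 = 186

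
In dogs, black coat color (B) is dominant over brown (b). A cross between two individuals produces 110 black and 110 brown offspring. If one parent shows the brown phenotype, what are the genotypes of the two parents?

Observed offspring: 110 black, 110 brown
The observed ratio simplifies to 1:1. One parent shows brown, so its genotype must be bb. A 1:1 offspring split requires the other parent to be heterozygous (Bb).
Parent genotypes: bb × Bb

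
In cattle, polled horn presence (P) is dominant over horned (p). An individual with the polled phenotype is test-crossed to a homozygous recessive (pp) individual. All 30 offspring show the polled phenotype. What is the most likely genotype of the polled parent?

Test cross: ? × pp
All offspring are polled.
If the unknown parent were heterozygous (Pp), about half of 30 offspring would be horned; none are. The unknown parent is most likely homozygous dominant (PP).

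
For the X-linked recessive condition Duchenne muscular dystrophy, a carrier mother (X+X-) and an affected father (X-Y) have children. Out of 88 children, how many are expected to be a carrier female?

Cross: X+X- × X-Y
Offspring: 1 X+X-, 1 X+Y, 1 X-X-, 1 X-Y
Probability of a carrier female: 1/4
Expected count = 1/4 × 88 = 22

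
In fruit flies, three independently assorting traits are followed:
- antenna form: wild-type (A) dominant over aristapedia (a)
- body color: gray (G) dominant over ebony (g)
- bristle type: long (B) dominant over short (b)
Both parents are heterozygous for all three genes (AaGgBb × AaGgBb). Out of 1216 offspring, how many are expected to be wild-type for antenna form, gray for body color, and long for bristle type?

Trihybrid cross: AaGgBb × AaGgBb
Each trait segregates independently with a 3:1 phenotypic ratio, so each gene contributes 3/4 (dominant) or 1/4 (recessive).
Target: wild-type (antenna form), gray (body color), long (bristle type)
Probability = product of independent per-trait probabilities
= 3/4 × 3/4 × 3/4 = 27/64
Expected count = 27/64 × 1216 = 513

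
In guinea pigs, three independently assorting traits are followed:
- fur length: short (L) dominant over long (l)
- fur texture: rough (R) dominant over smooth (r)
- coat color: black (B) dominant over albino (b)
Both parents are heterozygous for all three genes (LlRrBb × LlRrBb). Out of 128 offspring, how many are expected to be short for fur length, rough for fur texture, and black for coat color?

Trihybrid cross: LlRrBb × LlRrBb
Each trait segregates independently with a 3:1 phenotypic ratio, so each gene contributes 3/4 (dominant) or 1/4 (recessive).
Target: short (fur length), rough (fur texture), black (coat color)
Probability = product of independent per-trait probabilities
= 3/4 × 3/4 × 3/4 = 27/64
Expected count = 27/64 × 128 = 54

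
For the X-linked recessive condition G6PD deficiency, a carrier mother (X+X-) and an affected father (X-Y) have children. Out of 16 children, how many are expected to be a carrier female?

Cross: X+X- × X-Y
Offspring: 1 X+X-, 1 X+Y, 1 X-X-, 1 X-Y
Probability of a carrier female: 1/4
Expected count = 1/4 × 16 = 4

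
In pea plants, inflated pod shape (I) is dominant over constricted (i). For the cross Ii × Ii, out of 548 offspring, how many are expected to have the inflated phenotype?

Punnett square for Ii × Ii:
Offspring genotypes: 1 II, 2 Ii, 1 ii
Total offspring: 4
Count with target: 3
Probability: 3/4
Expected count = 3/4 × 548 = 411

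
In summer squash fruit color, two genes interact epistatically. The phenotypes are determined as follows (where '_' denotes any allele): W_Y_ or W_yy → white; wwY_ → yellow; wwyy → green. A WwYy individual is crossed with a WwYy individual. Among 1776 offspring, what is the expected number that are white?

Cross: WwYy × WwYy — consider each gene separately:
W gene: Ww × Ww → 1 WW, 2 Ww, 1 ww → 3 W_ : 1 ww (out of 4)
Y gene: Yy × Yy → 1 YY, 2 Yy, 1 yy → 3 Y_ : 1 yy (out of 4)
Genotype classes (out of 4 × 4 = 16): W_Y_ = 3×3 = 9; W_yy = 3×1 = 3; wwY_ = 1×3 = 3; wwyy = 1×1 = 1
Apply the phenotype rules: W_Y_ (9) + W_yy (3) → white; wwY_ (3) → yellow; wwyy (1) → green
Phenotype counts (out of 16): 12 white, 3 yellow, 1 green
white: 12 out of 16 → fraction 3/4
Expected count = 3/4 × 1776 = 1332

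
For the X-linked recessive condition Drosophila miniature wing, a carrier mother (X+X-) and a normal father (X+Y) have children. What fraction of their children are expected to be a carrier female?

Cross: X+X- × X+Y
Offspring: 1 X+X+, 1 X+Y, 1 X+X-, 1 X-Y
Probability of a carrier female: 1/4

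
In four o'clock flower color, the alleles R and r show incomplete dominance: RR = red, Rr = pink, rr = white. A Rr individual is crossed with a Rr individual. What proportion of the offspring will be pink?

Punnett square for Rr × Rr:
Offspring genotypes: 1 RR, 2 Rr, 1 rr
Phenotype counts: 1 red, 2 pink, 1 white
pink: 2 out of 4
Probability: 2/4 = 1/2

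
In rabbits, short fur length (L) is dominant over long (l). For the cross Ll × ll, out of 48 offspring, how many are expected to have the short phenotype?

Punnett square for Ll × ll:
Offspring genotypes: 2 Ll, 2 ll
Total offspring: 4
Count with target: 2
Probability: 2/4 = 1/2
Expected count = 1/2 × 48 = 24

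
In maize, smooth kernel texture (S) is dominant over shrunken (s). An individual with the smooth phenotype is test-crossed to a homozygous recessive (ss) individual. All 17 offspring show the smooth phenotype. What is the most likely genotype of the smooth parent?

Test cross: ? × ss
All offspring are smooth.
If the unknown parent were heterozygous (Ss), about half of 17 offspring would be shrunken; none are. The unknown parent is most likely homozygous dominant (SS).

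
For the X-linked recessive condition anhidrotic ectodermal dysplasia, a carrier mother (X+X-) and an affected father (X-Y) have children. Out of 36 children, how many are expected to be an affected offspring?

Cross: X+X- × X-Y
Offspring: 1 X+X-, 1 X+Y, 1 X-X-, 1 X-Y
Probability of an affected offspring: 2/4 = 1/2
Expected count = 1/2 × 36 = 18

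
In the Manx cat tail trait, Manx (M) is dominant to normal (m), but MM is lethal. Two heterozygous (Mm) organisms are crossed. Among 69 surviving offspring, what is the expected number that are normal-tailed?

Cross: Mm × Mm
Punnett square offspring (before lethality): 1 MM, 2 Mm, 1 mm
The MM genotype is lethal (embryos die); surviving offspring: 2 Mm, 1 mm
normal-tailed: 1 out of 3 → fraction 1/3
Expected count = 1/3 × 69 = 23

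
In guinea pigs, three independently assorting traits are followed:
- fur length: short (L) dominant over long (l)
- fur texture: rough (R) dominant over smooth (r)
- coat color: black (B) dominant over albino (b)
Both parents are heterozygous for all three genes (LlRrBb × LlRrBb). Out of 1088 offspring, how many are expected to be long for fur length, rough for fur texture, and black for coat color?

Trihybrid cross: LlRrBb × LlRrBb
Each trait segregates independently with a 3:1 phenotypic ratio, so each gene contributes 3/4 (dominant) or 1/4 (recessive).
Target: long (fur length), rough (fur texture), black (coat color)
Probability = product of independent per-trait probabilities
= 1/4 × 3/4 × 3/4 = 9/64
Expected count = 9/64 × 1088 = 153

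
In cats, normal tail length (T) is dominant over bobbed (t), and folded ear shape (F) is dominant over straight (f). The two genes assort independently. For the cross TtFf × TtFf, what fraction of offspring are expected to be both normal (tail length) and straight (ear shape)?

Dihybrid cross TtFf × TtFf — consider each gene separately:
tail length: Tt × Tt → 1 TT, 2 Tt, 1 tt → 3 T_ : 1 tt (out of 4)
ear shape: Ff × Ff → 1 FF, 2 Ff, 1 ff → 3 F_ : 1 ff (out of 4)
Looking for: normal (T_) and straight (ff)
P(normal) = 3/4, P(straight) = 1/4
P(both) = 3/4 × 1/4 = 3/16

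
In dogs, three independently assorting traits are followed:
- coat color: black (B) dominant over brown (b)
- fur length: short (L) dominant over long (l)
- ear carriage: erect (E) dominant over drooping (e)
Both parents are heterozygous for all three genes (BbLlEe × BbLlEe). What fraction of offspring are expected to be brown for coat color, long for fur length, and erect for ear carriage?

Trihybrid cross: BbLlEe × BbLlEe
Each trait segregates independently with a 3:1 phenotypic ratio, so each gene contributes 3/4 (dominant) or 1/4 (recessive).
Target: brown (coat color), long (fur length), erect (ear carriage)
Probability = product of independent per-trait probabilities
= 1/4 × 1/4 × 3/4 = 3/64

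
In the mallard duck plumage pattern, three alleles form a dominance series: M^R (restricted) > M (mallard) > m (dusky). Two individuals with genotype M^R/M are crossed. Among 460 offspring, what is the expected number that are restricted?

Cross: M^R/M × M^R/M
Allele dominance: M^R > M > m
Offspring genotypes: 1 M^R/M^R, 2 M^R/M, 1 M/M
Phenotype counts: 3 restricted, 1 mallard
restricted: 3 out of 4 → fraction 3/4
Expected count = 3/4 × 460 = 345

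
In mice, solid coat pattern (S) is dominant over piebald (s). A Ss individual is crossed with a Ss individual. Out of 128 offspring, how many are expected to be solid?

Punnett square for Ss × Ss:
Offspring genotypes: 1 SS, 2 Ss, 1 ss
solid: 3, piebald: 1
solid: 3 out of 4 → fraction 3/4
Expected count = 3/4 × 128 = 96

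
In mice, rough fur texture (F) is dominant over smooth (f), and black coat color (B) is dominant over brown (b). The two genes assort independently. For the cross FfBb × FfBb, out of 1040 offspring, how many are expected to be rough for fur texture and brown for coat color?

Dihybrid cross FfBb × FfBb — consider each gene separately:
fur texture: Ff × Ff → 1 FF, 2 Ff, 1 ff → 3 F_ : 1 ff (out of 4)
coat color: Bb × Bb → 1 BB, 2 Bb, 1 bb → 3 B_ : 1 bb (out of 4)
Looking for: rough (F_) and brown (bb)
P(rough) = 3/4, P(brown) = 1/4
P(both) = 3/4 × 1/4 = 3/16
Expected count = 3/16 × 1040 = 195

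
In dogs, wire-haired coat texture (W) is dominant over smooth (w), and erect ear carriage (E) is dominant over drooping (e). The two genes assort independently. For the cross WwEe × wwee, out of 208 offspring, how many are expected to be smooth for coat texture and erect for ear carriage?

Dihybrid cross WwEe × wwee — consider each gene separately:
coat texture: Ww × ww → 2 Ww, 2 ww → 2 W_ : 2 ww (out of 4)
ear carriage: Ee × ee → 2 Ee, 2 ee → 2 E_ : 2 ee (out of 4)
Looking for: smooth (ww) and erect (E_)
P(smooth) = 2/4, P(erect) = 2/4
P(both) = 2/4 × 2/4 = 4/16 = 1/4
Expected count = 1/4 × 208 = 52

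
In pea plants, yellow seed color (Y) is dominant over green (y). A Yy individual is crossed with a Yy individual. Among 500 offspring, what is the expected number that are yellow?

Punnett square for Yy × Yy:
Offspring genotypes: 1 YY, 2 Yy, 1 yy
yellow: 3, green: 1
yellow: 3 out of 4 → fraction 3/4
Expected count = 3/4 × 500 = 375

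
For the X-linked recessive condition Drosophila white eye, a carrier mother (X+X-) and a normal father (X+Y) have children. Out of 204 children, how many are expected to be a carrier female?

Cross: X+X- × X+Y
Offspring: 1 X+X+, 1 X+Y, 1 X+X-, 1 X-Y
Probability of a carrier female: 1/4
Expected count = 1/4 × 204 = 51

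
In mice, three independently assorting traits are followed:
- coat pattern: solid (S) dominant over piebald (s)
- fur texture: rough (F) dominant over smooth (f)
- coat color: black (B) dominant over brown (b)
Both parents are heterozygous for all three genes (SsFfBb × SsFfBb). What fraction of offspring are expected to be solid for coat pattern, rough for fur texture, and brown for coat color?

Trihybrid cross: SsFfBb × SsFfBb
Each trait segregates independently with a 3:1 phenotypic ratio, so each gene contributes 3/4 (dominant) or 1/4 (recessive).
Target: solid (coat pattern), rough (fur texture), brown (coat color)
Probability = product of independent per-trait probabilities
= 3/4 × 3/4 × 1/4 = 9/64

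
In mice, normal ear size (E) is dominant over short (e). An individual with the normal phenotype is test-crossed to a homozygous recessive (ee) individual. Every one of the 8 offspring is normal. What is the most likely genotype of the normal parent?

Test cross: ? × ee
All offspring are normal.
If the unknown parent were heterozygous (Ee), about half of 8 offspring would be short; none are. The unknown parent is most likely homozygous dominant (EE).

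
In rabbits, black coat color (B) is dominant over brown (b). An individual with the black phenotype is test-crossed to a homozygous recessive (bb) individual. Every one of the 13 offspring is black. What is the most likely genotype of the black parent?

Test cross: ? × bb
All offspring are black.
If the unknown parent were heterozygous (Bb), about half of 13 offspring would be brown; none are. The unknown parent is most likely homozygous dominant (BB).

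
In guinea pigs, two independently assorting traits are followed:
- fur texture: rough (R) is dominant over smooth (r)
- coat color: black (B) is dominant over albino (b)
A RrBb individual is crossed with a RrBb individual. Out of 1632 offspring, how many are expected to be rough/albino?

Dihybrid cross RrBb × RrBb — consider each gene separately:
fur texture: Rr × Rr → 1 RR, 2 Rr, 1 rr → 3 R_ : 1 rr (out of 4)
coat color: Bb × Bb → 1 BB, 2 Bb, 1 bb → 3 B_ : 1 bb (out of 4)
Combine (counts out of 4 × 4 = 16): rough/black (R_B_) = 3×3 = 9; rough/albino (R_bb) = 3×1 = 3; smooth/black (rrB_) = 1×3 = 3; smooth/albino (rrbb) = 1×1 = 1
Phenotype counts (out of 16): 9 rough/black, 3 rough/albino, 3 smooth/black, 1 smooth/albino
rough/albino: 3 out of 16 → fraction 3/16
Expected count = 3/16 × 1632 = 306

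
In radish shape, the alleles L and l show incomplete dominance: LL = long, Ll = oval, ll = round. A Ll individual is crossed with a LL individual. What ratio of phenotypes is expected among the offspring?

Punnett square for Ll × LL:
Offspring genotypes: 2 LL, 2 Ll
Phenotype counts: 2 long, 2 oval
Ratio: 1 long : 1 oval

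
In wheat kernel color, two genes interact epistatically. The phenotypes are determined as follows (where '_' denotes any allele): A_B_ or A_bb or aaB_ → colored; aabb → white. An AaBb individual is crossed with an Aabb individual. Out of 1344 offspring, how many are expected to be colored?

Cross: AaBb × Aabb — consider each gene separately:
A gene: Aa × Aa → 1 AA, 2 Aa, 1 aa → 3 A_ : 1 aa (out of 4)
B gene: Bb × bb → 2 Bb, 2 bb → 2 B_ : 2 bb (out of 4)
Genotype classes (out of 4 × 4 = 16): A_B_ = 3×2 = 6; A_bb = 3×2 = 6; aaB_ = 1×2 = 2; aabb = 1×2 = 2
Apply the phenotype rules: A_B_ (6) + A_bb (6) + aaB_ (2) → colored; aabb (2) → white
Phenotype counts (out of 16): 14 colored, 2 white
colored: 14 out of 16 → fraction 7/8
Expected count = 7/8 × 1344 = 1176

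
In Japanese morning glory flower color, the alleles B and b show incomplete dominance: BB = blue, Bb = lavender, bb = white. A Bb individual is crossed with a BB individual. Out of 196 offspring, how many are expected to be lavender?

Punnett square for Bb × BB:
Offspring genotypes: 2 BB, 2 Bb
Phenotype counts: 2 blue, 2 lavender
lavender: 2 out of 4 → fraction 1/2
Expected count = 1/2 × 196 = 98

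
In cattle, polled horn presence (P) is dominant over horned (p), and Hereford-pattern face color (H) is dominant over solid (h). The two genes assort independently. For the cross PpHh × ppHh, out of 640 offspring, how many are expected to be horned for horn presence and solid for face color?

Dihybrid cross PpHh × ppHh — consider each gene separately:
horn presence: Pp × pp → 2 Pp, 2 pp → 2 P_ : 2 pp (out of 4)
face color: Hh × Hh → 1 HH, 2 Hh, 1 hh → 3 H_ : 1 hh (out of 4)
Looking for: horned (pp) and solid (hh)
P(horned) = 2/4, P(solid) = 1/4
P(both) = 2/4 × 1/4 = 2/16 = 1/8
Expected count = 1/8 × 640 = 80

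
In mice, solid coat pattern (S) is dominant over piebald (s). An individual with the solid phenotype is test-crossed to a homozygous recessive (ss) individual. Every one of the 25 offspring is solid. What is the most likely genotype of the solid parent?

Test cross: ? × ss
All offspring are solid.
If the unknown parent were heterozygous (Ss), about half of 25 offspring would be piebald; none are. The unknown parent is most likely homozygous dominant (SS).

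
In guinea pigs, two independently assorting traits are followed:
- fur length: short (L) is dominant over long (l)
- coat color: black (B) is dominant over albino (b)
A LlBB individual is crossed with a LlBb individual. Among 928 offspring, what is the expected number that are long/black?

Dihybrid cross LlBB × LlBb — consider each gene separately:
fur length: Ll × Ll → 1 LL, 2 Ll, 1 ll → 3 L_ : 1 ll (out of 4)
coat color: BB × Bb → 2 BB, 2 Bb → 4 B_ (out of 4)
Combine (counts out of 4 × 4 = 16): short/black (L_B_) = 3×4 = 12; long/black (llB_) = 1×4 = 4
Phenotype counts (out of 16): 12 short/black, 4 long/black
long/black: 4 out of 16 → fraction 1/4
Expected count = 1/4 × 928 = 232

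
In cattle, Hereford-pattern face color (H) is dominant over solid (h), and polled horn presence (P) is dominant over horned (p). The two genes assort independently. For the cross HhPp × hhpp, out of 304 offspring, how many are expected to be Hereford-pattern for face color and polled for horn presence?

Dihybrid cross HhPp × hhpp — consider each gene separately:
face color: Hh × hh → 2 Hh, 2 hh → 2 H_ : 2 hh (out of 4)
horn presence: Pp × pp → 2 Pp, 2 pp → 2 P_ : 2 pp (out of 4)
Looking for: Hereford-pattern (H_) and polled (P_)
P(Hereford-pattern) = 2/4, P(polled) = 2/4
P(both) = 2/4 × 2/4 = 4/16 = 1/4
Expected count = 1/4 × 304 = 76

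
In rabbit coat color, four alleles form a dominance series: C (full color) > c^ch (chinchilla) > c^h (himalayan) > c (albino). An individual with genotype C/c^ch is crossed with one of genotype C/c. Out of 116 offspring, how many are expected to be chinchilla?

Cross: C/c^ch × C/c
Allele dominance: C > c^ch > c^h > c
Offspring genotypes: 1 C/C, 1 C/c, 1 C/c^ch, 1 c^ch/c
Phenotype counts: 3 full color, 1 chinchilla
chinchilla: 1 out of 4 → fraction 1/4
Expected count = 1/4 × 116 = 29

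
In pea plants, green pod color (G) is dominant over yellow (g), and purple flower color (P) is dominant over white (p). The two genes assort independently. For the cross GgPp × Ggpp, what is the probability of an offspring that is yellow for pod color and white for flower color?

Dihybrid cross GgPp × Ggpp — consider each gene separately:
pod color: Gg × Gg → 1 GG, 2 Gg, 1 gg → 3 G_ : 1 gg (out of 4)
flower color: Pp × pp → 2 Pp, 2 pp → 2 P_ : 2 pp (out of 4)
Looking for: yellow (gg) and white (pp)
P(yellow) = 1/4, P(white) = 2/4
P(both) = 1/4 × 2/4 = 2/16 = 1/8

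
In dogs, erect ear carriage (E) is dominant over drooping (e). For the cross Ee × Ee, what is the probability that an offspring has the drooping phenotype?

Punnett square for Ee × Ee:
Offspring genotypes: 1 EE, 2 Ee, 1 ee
Total offspring: 4
Count with target: 1
Probability: 1/4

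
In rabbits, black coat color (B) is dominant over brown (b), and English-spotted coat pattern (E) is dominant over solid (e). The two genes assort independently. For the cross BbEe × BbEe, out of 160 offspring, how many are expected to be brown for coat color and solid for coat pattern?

Dihybrid cross BbEe × BbEe — consider each gene separately:
coat color: Bb × Bb → 1 BB, 2 Bb, 1 bb → 3 B_ : 1 bb (out of 4)
coat pattern: Ee × Ee → 1 EE, 2 Ee, 1 ee → 3 E_ : 1 ee (out of 4)
Looking for: brown (bb) and solid (ee)
P(brown) = 1/4, P(solid) = 1/4
P(both) = 1/4 × 1/4 = 1/16
Expected count = 1/16 × 160 = 10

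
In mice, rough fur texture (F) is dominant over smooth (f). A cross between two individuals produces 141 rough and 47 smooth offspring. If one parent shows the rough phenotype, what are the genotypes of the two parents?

Observed offspring: 141 rough, 47 smooth
The observed ratio simplifies to 3:1. Smooth (ff) offspring appear, so each parent must contribute one f allele. The parent stated to show rough carries F, so it is Ff. The other parent is then either Ff or ff: Ff × ff would give a 1:1 split, whereas Ff × Ff gives 3:1 — matching the data. So both parents are heterozygous (Ff × Ff).
Parent genotypes: Ff × Ff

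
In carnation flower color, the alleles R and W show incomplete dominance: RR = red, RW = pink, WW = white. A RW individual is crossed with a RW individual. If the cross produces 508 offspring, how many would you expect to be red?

Punnett square for RW × RW:
Offspring genotypes: 1 RR, 2 RW, 1 WW
Phenotype counts: 1 red, 2 pink, 1 white
red: 1 out of 4 → fraction 1/4
Expected count = 1/4 × 508 = 127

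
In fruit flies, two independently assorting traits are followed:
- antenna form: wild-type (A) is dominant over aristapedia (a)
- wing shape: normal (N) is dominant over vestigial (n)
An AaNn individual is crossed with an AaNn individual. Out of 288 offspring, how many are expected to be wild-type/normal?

Dihybrid cross AaNn × AaNn — consider each gene separately:
antenna form: Aa × Aa → 1 AA, 2 Aa, 1 aa → 3 A_ : 1 aa (out of 4)
wing shape: Nn × Nn → 1 NN, 2 Nn, 1 nn → 3 N_ : 1 nn (out of 4)
Combine (counts out of 4 × 4 = 16): wild-type/normal (A_N_) = 3×3 = 9; wild-type/vestigial (A_nn) = 3×1 = 3; aristapedia/normal (aaN_) = 1×3 = 3; aristapedia/vestigial (aann) = 1×1 = 1
Phenotype counts (out of 16): 9 wild-type/normal, 3 wild-type/vestigial, 3 aristapedia/normal, 1 aristapedia/vestigial
wild-type/normal: 9 out of 16 → fraction 9/16
Expected count = 9/16 × 288 = 162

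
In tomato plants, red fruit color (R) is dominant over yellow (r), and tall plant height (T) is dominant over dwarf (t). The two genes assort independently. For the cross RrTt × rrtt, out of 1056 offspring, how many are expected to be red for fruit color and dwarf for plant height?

Dihybrid cross RrTt × rrtt — consider each gene separately:
fruit color: Rr × rr → 2 Rr, 2 rr → 2 R_ : 2 rr (out of 4)
plant height: Tt × tt → 2 Tt, 2 tt → 2 T_ : 2 tt (out of 4)
Looking for: red (R_) and dwarf (tt)
P(red) = 2/4, P(dwarf) = 2/4
P(both) = 2/4 × 2/4 = 4/16 = 1/4
Expected count = 1/4 × 1056 = 264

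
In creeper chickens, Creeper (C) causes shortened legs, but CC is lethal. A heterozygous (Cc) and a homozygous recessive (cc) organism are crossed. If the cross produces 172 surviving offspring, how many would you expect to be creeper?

Cross: Cc × cc
Punnett square offspring (before lethality): 2 Cc, 2 cc
No CC offspring are produced in this cross.
creeper: 2 out of 4 → fraction 1/2
Expected count = 1/2 × 172 = 86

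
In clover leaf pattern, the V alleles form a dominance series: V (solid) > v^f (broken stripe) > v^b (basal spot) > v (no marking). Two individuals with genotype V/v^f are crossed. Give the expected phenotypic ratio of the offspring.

Cross: V/v^f × V/v^f
Allele dominance: V > v^f > v^b > v
Offspring genotypes: 1 V/V, 2 V/v^f, 1 v^f/v^f
Phenotype counts: 3 solid, 1 broken stripe
Ratio: 3 solid : 1 broken stripe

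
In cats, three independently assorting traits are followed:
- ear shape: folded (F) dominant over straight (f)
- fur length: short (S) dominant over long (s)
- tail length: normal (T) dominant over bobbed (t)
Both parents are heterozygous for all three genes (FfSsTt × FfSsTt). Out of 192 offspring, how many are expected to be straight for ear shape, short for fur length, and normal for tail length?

Trihybrid cross: FfSsTt × FfSsTt
Each trait segregates independently with a 3:1 phenotypic ratio, so each gene contributes 3/4 (dominant) or 1/4 (recessive).
Target: straight (ear shape), short (fur length), normal (tail length)
Probability = product of independent per-trait probabilities
= 1/4 × 3/4 × 3/4 = 9/64
Expected count = 9/64 × 192 = 27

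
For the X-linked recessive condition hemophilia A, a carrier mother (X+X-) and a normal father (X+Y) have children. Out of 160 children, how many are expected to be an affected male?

Cross: X+X- × X+Y
Offspring: 1 X+X+, 1 X+Y, 1 X+X-, 1 X-Y
Probability of an affected male: 1/4
Expected count = 1/4 × 160 = 40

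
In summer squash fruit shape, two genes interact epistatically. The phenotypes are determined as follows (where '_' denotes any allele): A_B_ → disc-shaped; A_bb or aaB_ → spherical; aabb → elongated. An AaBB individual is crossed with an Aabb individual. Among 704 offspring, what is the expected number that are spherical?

Cross: AaBB × Aabb — consider each gene separately:
A gene: Aa × Aa → 1 AA, 2 Aa, 1 aa → 3 A_ : 1 aa (out of 4)
B gene: BB × bb → 4 Bb → 4 B_ (out of 4)
Genotype classes (out of 4 × 4 = 16): A_B_ = 3×4 = 12; aaB_ = 1×4 = 4
Apply the phenotype rules: A_B_ (12) → disc-shaped; aaB_ (4) → spherical
Phenotype counts (out of 16): 12 disc-shaped, 4 spherical
spherical: 4 out of 16 → fraction 1/4
Expected count = 1/4 × 704 = 176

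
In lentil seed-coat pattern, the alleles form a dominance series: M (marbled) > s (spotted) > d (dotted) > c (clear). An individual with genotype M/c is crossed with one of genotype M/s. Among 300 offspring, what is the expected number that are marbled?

Cross: M/c × M/s
Allele dominance: M > s > d > c
Offspring genotypes: 1 M/M, 1 M/s, 1 M/c, 1 s/c
Phenotype counts: 3 marbled, 1 spotted
marbled: 3 out of 4 → fraction 3/4
Expected count = 3/4 × 300 = 225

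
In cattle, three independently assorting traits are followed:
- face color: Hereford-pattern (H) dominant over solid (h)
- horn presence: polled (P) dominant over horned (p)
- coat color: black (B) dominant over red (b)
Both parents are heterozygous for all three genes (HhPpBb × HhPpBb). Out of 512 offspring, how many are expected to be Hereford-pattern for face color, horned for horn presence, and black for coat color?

Trihybrid cross: HhPpBb × HhPpBb
Each trait segregates independently with a 3:1 phenotypic ratio, so each gene contributes 3/4 (dominant) or 1/4 (recessive).
Target: Hereford-pattern (face color), horned (horn presence), black (coat color)
Probability = product of independent per-trait probabilities
= 3/4 × 1/4 × 3/4 = 9/64
Expected count = 9/64 × 512 = 72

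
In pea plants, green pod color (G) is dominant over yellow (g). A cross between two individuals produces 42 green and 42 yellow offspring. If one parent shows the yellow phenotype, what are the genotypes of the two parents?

Observed offspring: 42 green, 42 yellow
The observed ratio simplifies to 1:1. One parent shows yellow, so its genotype must be gg. A 1:1 offspring split requires the other parent to be heterozygous (Gg).
Parent genotypes: gg × Gg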